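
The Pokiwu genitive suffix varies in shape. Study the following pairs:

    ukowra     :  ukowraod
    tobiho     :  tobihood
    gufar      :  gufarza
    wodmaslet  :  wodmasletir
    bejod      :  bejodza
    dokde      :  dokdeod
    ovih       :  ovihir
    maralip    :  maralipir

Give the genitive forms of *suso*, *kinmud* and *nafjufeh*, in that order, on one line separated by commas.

susood, kinmudza, nafjufehir

The alternation tracks the final sound of the stem — -ir when the stem ends in a voiceless consonant (*wodmaslet*, *ovih*, *maralip*); -za when the stem ends in a voiced consonant (*gufar*, *bejod*); -od when the stem ends in a vowel (*ukowra*, *tobiho*, *dokde*).
*suso* — final sound /o/ (a vowel) → -od → *susood*.
*kinmud* — final sound /d/ (a voiced consonant) → -za → *kinmudza*.
*nafjufeh*: final sound = /h/, a voiceless consonant → -ir → *nafjufehir*.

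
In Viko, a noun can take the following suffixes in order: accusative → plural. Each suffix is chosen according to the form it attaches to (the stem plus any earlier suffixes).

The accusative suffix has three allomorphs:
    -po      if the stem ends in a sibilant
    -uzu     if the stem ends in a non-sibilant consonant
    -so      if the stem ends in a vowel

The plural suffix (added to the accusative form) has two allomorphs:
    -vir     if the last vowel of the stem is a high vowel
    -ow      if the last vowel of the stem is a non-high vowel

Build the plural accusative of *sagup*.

The final sound of *sagup* is /p/, which is a non-sibilant consonant, so the accusative suffix is -uzu, giving *sagupuzu*.
The accusative form *sagupuzu*: last vowel = /u/, a high vowel → -vir → *sagupuzuvir*.

sagupuzuvir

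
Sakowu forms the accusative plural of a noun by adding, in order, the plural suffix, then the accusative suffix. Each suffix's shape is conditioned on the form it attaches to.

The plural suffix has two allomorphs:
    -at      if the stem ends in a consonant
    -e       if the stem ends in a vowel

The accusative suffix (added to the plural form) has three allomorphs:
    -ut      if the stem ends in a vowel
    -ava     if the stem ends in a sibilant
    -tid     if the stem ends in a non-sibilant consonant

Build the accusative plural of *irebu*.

irebueut

Since the final sound of *irebu* is /u/ (a vowel), it takes -e, giving *irebue*.
The final sound of the plural form *irebue* is /e/, which is a vowel, so the accusative suffix is -ut, giving *irebueut*.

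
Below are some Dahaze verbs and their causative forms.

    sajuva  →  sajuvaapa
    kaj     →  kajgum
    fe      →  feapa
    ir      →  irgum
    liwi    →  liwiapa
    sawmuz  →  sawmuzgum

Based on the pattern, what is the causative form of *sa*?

saapa

The suffix is conditioned by the final sound: -gum when the stem ends in a consonant (*kaj*, *ir*, *sawmuz*); -apa when the stem ends in a vowel (*sajuva*, *fe*, *liwi*).
*sa* — final sound /a/ (a vowel) → -apa → *saapa*.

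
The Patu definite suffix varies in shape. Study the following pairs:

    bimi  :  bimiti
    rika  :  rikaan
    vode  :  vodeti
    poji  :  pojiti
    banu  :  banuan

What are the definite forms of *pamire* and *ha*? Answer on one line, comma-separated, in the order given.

pamireti, haan

Looking at the last vowel of each stem: -ti when the last vowel of the stem is a front vowel (*bimi*, *vode*, *poji*); -an when the last vowel of the stem is a back vowel (*rika*, *banu*).
Since the last vowel of *pamire* is /e/ (a front vowel), it takes -ti, giving *pamireti*.
The last vowel of *ha* is /a/, which is a back vowel, so the suffix is -an, giving *haan*.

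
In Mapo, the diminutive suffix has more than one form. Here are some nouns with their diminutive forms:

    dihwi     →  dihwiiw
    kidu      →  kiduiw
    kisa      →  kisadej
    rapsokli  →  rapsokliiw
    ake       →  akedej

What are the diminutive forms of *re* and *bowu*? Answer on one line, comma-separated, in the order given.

The pattern is height harmony: -iw when the last vowel of the stem is a high vowel (*dihwi*, *kidu*, *rapsokli*); -dej when the last vowel of the stem is a non-high vowel (*kisa*, *ake*).
Since the last vowel of *re* is /e/ (a non-high vowel), it takes -dej, giving *redej*.
*bowu* — last vowel /u/ (a high vowel) → -iw → *bowuiw*.

redej, bowuiw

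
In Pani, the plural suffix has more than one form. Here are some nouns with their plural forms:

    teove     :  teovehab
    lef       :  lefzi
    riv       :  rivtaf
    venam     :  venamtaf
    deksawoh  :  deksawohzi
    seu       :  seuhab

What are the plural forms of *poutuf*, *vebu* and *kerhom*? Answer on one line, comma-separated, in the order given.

The pattern is voicing of the final sound: -zi when the stem ends in a voiceless consonant (*lef*, *deksawoh*); -taf when the stem ends in a voiced consonant (*riv*, *venam*); -hab when the stem ends in a vowel (*teove*, *seu*).
*poutuf* — final sound /f/ (a voiceless consonant) → -zi → *poutufzi*.
*vebu* — final sound /u/ (a vowel) → -hab → *vebuhab*.
*kerhom*: final sound = /m/, a voiced consonant → -taf → *kerhomtaf*.

poutufzi, vebuhab, kerhomtaf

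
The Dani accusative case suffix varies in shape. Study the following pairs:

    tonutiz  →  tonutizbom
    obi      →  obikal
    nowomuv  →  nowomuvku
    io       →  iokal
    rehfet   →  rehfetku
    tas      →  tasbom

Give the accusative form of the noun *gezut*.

The alternation tracks the final sound of the stem — -bom when the stem ends in a sibilant (*tonutiz*, *tas*); -ku when the stem ends in a non-sibilant consonant (*nowomuv*, *rehfet*); -kal when the stem ends in a vowel (*obi*, *io*).
Since the final sound of *gezut* is /t/ (a non-sibilant consonant), it takes -ku, giving *gezutku*.

gezutku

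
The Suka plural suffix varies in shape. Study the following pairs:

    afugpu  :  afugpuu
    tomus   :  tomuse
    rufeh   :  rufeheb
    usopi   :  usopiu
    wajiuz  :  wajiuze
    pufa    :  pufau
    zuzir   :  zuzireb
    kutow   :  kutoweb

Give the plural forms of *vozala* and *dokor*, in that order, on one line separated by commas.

vozalau, dokoreb

The pattern is sibilance of the final sound: -e when the stem ends in a sibilant (*tomus*, *wajiuz*); -eb when the stem ends in a non-sibilant consonant (*rufeh*, *zuzir*, *kutow*); -u when the stem ends in a vowel (*afugpu*, *usopi*, *pufa*).
The final sound of *vozala* is /a/, which is a vowel, so the suffix is -u, giving *vozalau*.
*dokor* — final sound /r/ (a non-sibilant consonant) → -eb → *dokoreb*.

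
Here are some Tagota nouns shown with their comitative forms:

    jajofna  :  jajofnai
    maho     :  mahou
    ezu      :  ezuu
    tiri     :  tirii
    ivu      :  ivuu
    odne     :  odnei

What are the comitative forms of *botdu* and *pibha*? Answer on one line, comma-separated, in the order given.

The pattern is rounding harmony: -u when the last vowel of the stem is a rounded vowel (*maho*, *ezu*, *ivu*); -i when the last vowel of the stem is an unrounded vowel (*jajofna*, *tiri*, *odne*).
*botdu*: last vowel = /u/, a rounded vowel → -u → *botduu*.
*pibha* — last vowel /a/ (an unrounded vowel) → -i → *pibhai*.

botduu, pibhai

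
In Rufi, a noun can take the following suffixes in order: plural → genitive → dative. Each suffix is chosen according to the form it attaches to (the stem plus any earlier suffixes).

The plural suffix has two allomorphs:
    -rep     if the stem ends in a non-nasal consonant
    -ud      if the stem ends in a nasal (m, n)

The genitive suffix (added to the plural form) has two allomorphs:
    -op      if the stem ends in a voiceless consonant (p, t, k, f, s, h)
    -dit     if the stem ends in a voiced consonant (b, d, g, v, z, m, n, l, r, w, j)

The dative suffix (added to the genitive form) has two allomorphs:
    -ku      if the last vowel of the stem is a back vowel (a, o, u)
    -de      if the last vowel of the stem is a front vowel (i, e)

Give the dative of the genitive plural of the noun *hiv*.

*hiv*: final consonant = /v/, non-nasal → -rep → *hivrep*.
The plural form *hivrep* — final consonant /p/ (voiceless) → -op → *hivrepop*.
The genitive form *hivrepop*: last vowel = /o/, a back vowel → -ku → *hivrepopku*.

hivrepopku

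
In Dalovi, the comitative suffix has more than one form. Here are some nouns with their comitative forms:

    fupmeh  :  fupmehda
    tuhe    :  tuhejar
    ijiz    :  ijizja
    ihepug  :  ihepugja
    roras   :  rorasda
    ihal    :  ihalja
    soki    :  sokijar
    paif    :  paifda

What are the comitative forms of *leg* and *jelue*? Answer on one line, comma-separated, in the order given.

The pattern is voicing of the final sound: -da when the stem ends in a voiceless consonant (*fupmeh*, *roras*, *paif*); -ja when the stem ends in a voiced consonant (*ijiz*, *ihepug*, *ihal*); -jar when the stem ends in a vowel (*tuhe*, *soki*).
Since the final sound of *leg* is /g/ (a voiced consonant), it takes -ja, giving *legja*.
Since the final sound of *jelue* is /e/ (a vowel), it takes -jar, giving *jeluejar*.

legja, jeluejar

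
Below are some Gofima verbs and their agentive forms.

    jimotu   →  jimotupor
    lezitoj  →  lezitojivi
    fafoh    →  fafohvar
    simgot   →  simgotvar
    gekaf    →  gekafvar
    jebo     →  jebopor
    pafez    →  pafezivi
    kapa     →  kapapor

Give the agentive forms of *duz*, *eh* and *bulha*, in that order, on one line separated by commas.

The pattern is voicing of the final sound: -var when the stem ends in a voiceless consonant (*fafoh*, *simgot*, *gekaf*); -ivi when the stem ends in a voiced consonant (*lezitoj*, *pafez*); -por when the stem ends in a vowel (*jimotu*, *jebo*, *kapa*).
*duz*: final sound = /z/, a voiced consonant → -ivi → *duzivi*.
Since the final sound of *eh* is /h/ (a voiceless consonant), it takes -var, giving *ehvar*.
The final sound of *bulha* is /a/, which is a vowel, so the suffix is -por, giving *bulhapor*.

duzivi, ehvar, bulhapor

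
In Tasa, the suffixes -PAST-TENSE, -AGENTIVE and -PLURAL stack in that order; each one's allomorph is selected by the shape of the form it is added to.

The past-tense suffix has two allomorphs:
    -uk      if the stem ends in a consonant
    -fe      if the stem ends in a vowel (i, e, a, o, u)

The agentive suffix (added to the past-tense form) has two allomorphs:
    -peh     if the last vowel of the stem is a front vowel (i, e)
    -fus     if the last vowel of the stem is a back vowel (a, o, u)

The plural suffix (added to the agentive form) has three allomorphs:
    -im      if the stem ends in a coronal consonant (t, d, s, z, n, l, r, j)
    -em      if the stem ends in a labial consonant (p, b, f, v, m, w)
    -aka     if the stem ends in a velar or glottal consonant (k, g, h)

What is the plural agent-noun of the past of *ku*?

The final sound of *ku* is /u/, which is a vowel, so the past-tense suffix is -fe, giving *kufe*.
Since the last vowel of the past-tense form *kufe* is /e/ (a front vowel), it takes -peh, giving *kufepeh*.
The final consonant of the agentive form *kufepeh* is /h/, which is velar/glottal, so the plural suffix is -aka, giving *kufepehaka*.

kufepehaka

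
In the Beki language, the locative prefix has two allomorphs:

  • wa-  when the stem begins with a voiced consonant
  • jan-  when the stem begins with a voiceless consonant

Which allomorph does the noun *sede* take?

The first consonant of *sede* is /s/, which is voiceless, so the prefix is jan-.

jan-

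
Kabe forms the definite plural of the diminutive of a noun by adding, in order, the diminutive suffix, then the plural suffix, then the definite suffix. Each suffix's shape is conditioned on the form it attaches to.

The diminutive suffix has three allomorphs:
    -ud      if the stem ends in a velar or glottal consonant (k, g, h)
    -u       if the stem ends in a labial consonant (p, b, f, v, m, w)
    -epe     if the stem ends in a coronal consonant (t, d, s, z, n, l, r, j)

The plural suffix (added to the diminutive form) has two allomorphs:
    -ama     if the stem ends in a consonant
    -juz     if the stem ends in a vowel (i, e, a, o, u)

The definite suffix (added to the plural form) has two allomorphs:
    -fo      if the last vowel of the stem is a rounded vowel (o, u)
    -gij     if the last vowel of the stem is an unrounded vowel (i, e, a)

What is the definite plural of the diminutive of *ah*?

ahudamagij

*ah*: final consonant = /h/, velar/glottal → -ud → *ahud*.
The final sound of the diminutive form *ahud* is /d/, which is a consonant, so the plural suffix is -ama, giving *ahudama*.
Since the last vowel of the plural form *ahudama* is /a/ (an unrounded vowel), it takes -gij, giving *ahudamagij*.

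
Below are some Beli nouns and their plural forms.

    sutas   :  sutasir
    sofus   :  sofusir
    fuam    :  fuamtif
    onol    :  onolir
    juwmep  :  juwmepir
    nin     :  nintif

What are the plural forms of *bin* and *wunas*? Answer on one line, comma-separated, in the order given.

The alternation tracks the final consonant of the stem — -tif when the stem ends in a nasal (*fuam*, *nin*); -ir when the stem ends in a non-nasal consonant (*sutas*, *sofus*, *onol*, *juwmep*).
*bin*: final consonant = /n/, a nasal → -tif → *bintif*.
Since the final consonant of *wunas* is /s/ (non-nasal), it takes -ir, giving *wunasir*.

bintif, wunasir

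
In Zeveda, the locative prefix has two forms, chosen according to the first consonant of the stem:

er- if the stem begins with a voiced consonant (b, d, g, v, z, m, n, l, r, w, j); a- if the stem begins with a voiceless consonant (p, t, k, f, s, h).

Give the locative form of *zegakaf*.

*zegakaf*: first consonant = /z/, voiced → er- → *erzegakaf*.

erzegakaf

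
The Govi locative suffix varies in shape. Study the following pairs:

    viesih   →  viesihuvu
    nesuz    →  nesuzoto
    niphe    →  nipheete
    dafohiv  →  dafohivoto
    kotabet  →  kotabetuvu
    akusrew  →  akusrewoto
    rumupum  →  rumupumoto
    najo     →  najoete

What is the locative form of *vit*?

vituvu

The suffix is conditioned by the final sound: -uvu when the stem ends in a voiceless consonant (*viesih*, *kotabet*); -oto when the stem ends in a voiced consonant (*nesuz*, *dafohiv*, *akusrew*, *rumupum*); -ete when the stem ends in a vowel (*niphe*, *najo*).
*vit*: final sound = /t/, a voiceless consonant → -uvu → *vituvu*.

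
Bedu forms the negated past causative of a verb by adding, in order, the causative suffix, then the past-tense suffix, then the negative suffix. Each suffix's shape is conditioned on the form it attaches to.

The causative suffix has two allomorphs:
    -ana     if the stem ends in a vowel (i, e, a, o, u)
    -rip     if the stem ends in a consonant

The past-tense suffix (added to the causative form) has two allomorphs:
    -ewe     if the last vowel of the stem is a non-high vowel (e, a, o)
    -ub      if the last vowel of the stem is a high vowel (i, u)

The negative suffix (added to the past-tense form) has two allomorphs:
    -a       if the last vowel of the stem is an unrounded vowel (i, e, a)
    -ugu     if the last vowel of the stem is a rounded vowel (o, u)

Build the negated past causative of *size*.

*size* — final sound /e/ (a vowel) → -ana → *sizeana*.
The causative form *sizeana*: last vowel = /a/, a non-high vowel → -ewe → *sizeanaewe*.
The last vowel of the past-tense form *sizeanaewe* is /e/, which is an unrounded vowel, so the negative suffix is -a, giving *sizeanaewea*.

sizeanaewea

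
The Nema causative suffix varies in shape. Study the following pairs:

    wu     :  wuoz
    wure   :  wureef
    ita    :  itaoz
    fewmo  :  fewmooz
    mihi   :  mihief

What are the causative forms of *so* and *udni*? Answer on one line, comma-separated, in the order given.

sooz, udnief

Looking at the last vowel of each stem: -ef when the last vowel of the stem is a front vowel (*wure*, *mihi*); -oz when the last vowel of the stem is a back vowel (*wu*, *ita*, *fewmo*).
Since the last vowel of *so* is /o/ (a back vowel), it takes -oz, giving *sooz*.
*udni* — last vowel /i/ (a front vowel) → -ef → *udnief*.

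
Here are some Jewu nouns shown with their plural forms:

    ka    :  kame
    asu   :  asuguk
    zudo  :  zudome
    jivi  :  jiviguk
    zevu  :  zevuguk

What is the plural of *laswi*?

The alternation tracks the last vowel of the stem — -guk when the last vowel of the stem is a high vowel (*asu*, *jivi*, *zevu*); -me when the last vowel of the stem is a non-high vowel (*ka*, *zudo*).
The last vowel of *laswi* is /i/, which is a high vowel, so the suffix is -guk, giving *laswiguk*.

laswiguk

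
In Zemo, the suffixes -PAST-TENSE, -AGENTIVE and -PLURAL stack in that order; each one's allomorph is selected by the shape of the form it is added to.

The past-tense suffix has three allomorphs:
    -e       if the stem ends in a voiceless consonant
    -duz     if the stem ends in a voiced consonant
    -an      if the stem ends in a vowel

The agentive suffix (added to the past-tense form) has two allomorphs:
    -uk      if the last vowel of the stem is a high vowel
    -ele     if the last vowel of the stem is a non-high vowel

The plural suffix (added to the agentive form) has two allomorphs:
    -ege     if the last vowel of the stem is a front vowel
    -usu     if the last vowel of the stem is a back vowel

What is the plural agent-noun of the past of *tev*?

The final sound of *tev* is /v/, which is a voiced consonant, so the past-tense suffix is -duz, giving *tevduz*.
The past-tense form *tevduz* — last vowel /u/ (a high vowel) → -uk → *tevduzuk*.
The agentive form *tevduzuk* — last vowel /u/ (a back vowel) → -usu → *tevduzukusu*.

tevduzukusu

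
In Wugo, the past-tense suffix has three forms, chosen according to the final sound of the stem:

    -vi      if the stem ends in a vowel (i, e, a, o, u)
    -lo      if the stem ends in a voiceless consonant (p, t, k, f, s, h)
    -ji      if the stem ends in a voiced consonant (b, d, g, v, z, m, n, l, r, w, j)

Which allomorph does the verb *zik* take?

-lo

*zik* — final sound /k/ (a voiceless consonant) → -lo.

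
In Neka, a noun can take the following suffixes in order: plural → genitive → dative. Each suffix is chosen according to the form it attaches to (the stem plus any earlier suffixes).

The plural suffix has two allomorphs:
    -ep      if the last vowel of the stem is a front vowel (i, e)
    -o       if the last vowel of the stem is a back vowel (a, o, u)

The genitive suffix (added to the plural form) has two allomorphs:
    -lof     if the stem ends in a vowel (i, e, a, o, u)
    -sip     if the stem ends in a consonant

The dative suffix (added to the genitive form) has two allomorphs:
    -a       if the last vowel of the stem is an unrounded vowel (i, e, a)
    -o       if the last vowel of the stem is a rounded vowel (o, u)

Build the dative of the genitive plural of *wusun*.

wusunolofo

*wusun*: last vowel = /u/, a back vowel → -o → *wusuno*.
The plural form *wusuno*: final sound = /o/, a vowel → -lof → *wusunolof*.
The genitive form *wusunolof* — last vowel /o/ (a rounded vowel) → -o → *wusunolofo*.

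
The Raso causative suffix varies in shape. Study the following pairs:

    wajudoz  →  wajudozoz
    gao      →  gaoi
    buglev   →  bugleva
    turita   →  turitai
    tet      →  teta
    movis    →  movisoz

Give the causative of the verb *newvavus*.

The suffix is conditioned by the final sound: -oz when the stem ends in a sibilant (*wajudoz*, *movis*); -a when the stem ends in a non-sibilant consonant (*buglev*, *tet*); -i when the stem ends in a vowel (*gao*, *turita*).
The final sound of *newvavus* is /s/, which is a sibilant, so the suffix is -oz, giving *newvavusoz*.

newvavusoz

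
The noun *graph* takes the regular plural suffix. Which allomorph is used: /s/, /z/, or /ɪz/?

/s/

The stem *graph* ends in a voiceless non-sibilant consonant.
The plural suffix surfaces as /ɪz/ after sibilants, /s/ after other voiceless consonants, and /z/ after other voiced sounds.
So the plural -s on *graph* is pronounced /s/.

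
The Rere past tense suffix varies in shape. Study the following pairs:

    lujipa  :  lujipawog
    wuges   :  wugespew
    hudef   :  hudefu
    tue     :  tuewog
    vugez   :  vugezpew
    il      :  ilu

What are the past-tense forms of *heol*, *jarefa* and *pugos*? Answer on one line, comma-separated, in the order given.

The pattern is sibilance of the final sound: -pew when the stem ends in a sibilant (*wuges*, *vugez*); -u when the stem ends in a non-sibilant consonant (*hudef*, *il*); -wog when the stem ends in a vowel (*lujipa*, *tue*).
*heol*: final sound = /l/, a non-sibilant consonant → -u → *heolu*.
*jarefa*: final sound = /a/, a vowel → -wog → *jarefawog*.
*pugos* — final sound /s/ (a sibilant) → -pew → *pugospew*.

heolu, jarefawog, pugospew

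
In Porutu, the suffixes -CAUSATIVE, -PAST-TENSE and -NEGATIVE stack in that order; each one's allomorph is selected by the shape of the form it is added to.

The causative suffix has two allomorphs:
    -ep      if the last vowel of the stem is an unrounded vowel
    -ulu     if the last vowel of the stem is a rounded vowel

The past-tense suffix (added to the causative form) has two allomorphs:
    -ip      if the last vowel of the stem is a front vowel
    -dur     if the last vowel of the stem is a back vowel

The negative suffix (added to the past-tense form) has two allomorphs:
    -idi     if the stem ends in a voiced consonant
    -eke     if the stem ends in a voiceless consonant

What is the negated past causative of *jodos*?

Since the last vowel of *jodos* is /o/ (a rounded vowel), it takes -ulu, giving *jodosulu*.
Since the last vowel of the causative form *jodosulu* is /u/ (a back vowel), it takes -dur, giving *jodosuludur*.
Since the final consonant of the past-tense form *jodosuludur* is /r/ (voiced), it takes -idi, giving *jodosuluduridi*.

jodosuluduridi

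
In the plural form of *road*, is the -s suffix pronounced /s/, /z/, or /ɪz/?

The stem *road* ends in a voiced non-sibilant sound.
The plural suffix surfaces as /ɪz/ after sibilants, /s/ after other voiceless consonants, and /z/ after other voiced sounds.
So the plural -s on *road* is pronounced /z/.

/z/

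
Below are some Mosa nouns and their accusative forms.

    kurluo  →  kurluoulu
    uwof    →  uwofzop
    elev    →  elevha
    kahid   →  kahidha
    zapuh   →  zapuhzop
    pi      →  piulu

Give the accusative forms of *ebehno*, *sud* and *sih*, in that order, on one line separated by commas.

Looking at the final sound of each stem: -zop when the stem ends in a voiceless consonant (*uwof*, *zapuh*); -ha when the stem ends in a voiced consonant (*elev*, *kahid*); -ulu when the stem ends in a vowel (*kurluo*, *pi*).
*ebehno* — final sound /o/ (a vowel) → -ulu → *ebehnoulu*.
*sud* — final sound /d/ (a voiced consonant) → -ha → *sudha*.
*sih* — final sound /h/ (a voiceless consonant) → -zop → *sihzop*.

ebehnoulu, sudha, sihzop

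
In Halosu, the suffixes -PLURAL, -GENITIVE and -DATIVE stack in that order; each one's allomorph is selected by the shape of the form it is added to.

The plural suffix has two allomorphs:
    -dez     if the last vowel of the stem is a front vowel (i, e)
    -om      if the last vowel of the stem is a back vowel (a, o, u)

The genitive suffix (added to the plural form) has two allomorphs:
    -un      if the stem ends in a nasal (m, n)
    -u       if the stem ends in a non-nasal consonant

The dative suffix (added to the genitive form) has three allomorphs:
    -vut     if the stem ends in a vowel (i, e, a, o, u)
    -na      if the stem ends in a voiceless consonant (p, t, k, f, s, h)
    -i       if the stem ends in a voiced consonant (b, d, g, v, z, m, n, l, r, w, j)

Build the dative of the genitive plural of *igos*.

igosomuni

Since the last vowel of *igos* is /o/ (a back vowel), it takes -om, giving *igosom*.
Since the final consonant of the plural form *igosom* is /m/ (a nasal), it takes -un, giving *igosomun*.
The genitive form *igosomun*: final sound = /n/, a voiced consonant → -i → *igosomuni*.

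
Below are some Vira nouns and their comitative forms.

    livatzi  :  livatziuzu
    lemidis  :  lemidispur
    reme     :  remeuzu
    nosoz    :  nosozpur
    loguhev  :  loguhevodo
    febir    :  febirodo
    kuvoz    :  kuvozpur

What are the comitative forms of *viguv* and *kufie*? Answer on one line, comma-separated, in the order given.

The alternation tracks the final sound of the stem — -pur when the stem ends in a sibilant (*lemidis*, *nosoz*, *kuvoz*); -odo when the stem ends in a non-sibilant consonant (*loguhev*, *febir*); -uzu when the stem ends in a vowel (*livatzi*, *reme*).
The final sound of *viguv* is /v/, which is a non-sibilant consonant, so the suffix is -odo, giving *viguvodo*.
*kufie* — final sound /e/ (a vowel) → -uzu → *kufieuzu*.

viguvodo, kufieuzu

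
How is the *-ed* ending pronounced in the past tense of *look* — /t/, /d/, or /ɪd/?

/t/

The stem *look* ends in a voiceless consonant other than /t/.
The -ed suffix is realized as /ɪd/ after /t, d/; as /t/ after other voiceless consonants; and as /d/ after other voiced sounds.
So -ed on *look* is pronounced /t/.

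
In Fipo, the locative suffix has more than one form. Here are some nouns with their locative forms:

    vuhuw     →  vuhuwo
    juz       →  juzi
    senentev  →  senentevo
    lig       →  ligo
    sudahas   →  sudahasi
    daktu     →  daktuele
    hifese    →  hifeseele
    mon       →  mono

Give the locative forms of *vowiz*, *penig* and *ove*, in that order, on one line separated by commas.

vowizi, penigo, oveele

The alternation tracks the final sound of the stem — -i when the stem ends in a sibilant (*juz*, *sudahas*); -o when the stem ends in a non-sibilant consonant (*vuhuw*, *senentev*, *lig*, *mon*); -ele when the stem ends in a vowel (*daktu*, *hifese*).
Since the final sound of *vowiz* is /z/ (a sibilant), it takes -i, giving *vowizi*.
Since the final sound of *penig* is /g/ (a non-sibilant consonant), it takes -o, giving *penigo*.
The final sound of *ove* is /e/, which is a vowel, so the suffix is -ele, giving *oveele*.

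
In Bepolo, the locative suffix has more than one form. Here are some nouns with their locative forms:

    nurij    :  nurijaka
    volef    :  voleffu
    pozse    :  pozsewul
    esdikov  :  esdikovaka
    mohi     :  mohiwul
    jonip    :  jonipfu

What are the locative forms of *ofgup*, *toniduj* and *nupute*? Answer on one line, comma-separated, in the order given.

Looking at the final sound of each stem: -fu when the stem ends in a voiceless consonant (*volef*, *jonip*); -aka when the stem ends in a voiced consonant (*nurij*, *esdikov*); -wul when the stem ends in a vowel (*pozse*, *mohi*).
*ofgup* — final sound /p/ (a voiceless consonant) → -fu → *ofgupfu*.
The final sound of *toniduj* is /j/, which is a voiced consonant, so the suffix is -aka, giving *tonidujaka*.
*nupute* — final sound /e/ (a vowel) → -wul → *nuputewul*.

ofgupfu, tonidujaka, nuputewul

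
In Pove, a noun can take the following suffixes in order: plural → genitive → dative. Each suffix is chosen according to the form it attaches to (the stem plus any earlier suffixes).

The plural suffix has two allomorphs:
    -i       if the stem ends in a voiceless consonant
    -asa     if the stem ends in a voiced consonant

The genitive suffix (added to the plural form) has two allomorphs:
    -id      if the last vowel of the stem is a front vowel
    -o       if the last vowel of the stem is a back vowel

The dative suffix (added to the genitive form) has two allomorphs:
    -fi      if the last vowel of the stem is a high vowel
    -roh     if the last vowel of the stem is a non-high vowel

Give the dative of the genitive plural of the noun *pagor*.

The final consonant of *pagor* is /r/, which is voiced, so the plural suffix is -asa, giving *pagorasa*.
The last vowel of the plural form *pagorasa* is /a/, which is a back vowel, so the genitive suffix is -o, giving *pagorasao*.
The genitive form *pagorasao*: last vowel = /o/, a non-high vowel → -roh → *pagorasaoroh*.

pagorasaoroh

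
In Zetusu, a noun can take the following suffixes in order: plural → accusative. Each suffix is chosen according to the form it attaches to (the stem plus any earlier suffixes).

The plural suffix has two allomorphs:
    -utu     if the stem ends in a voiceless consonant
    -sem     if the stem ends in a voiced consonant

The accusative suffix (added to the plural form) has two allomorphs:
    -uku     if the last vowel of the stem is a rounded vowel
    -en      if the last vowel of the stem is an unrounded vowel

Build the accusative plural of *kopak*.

kopakutuuku

*kopak*: final consonant = /k/, voiceless → -utu → *kopakutu*.
The plural form *kopakutu*: last vowel = /u/, a rounded vowel → -uku → *kopakutuuku*.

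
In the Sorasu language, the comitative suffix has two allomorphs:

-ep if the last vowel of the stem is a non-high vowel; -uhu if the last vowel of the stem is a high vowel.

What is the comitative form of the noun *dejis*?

*dejis* — last vowel /i/ (a high vowel) → -uhu → *dejisuhu*.

dejisuhu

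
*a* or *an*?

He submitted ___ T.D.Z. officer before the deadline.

a

The indefinite article is chosen by the initial *sound* of the following word, not its spelling.
The initialism *T.D.Z.* is read letter by letter; the first letter, T, is pronounced /tiː/, which begins with a consonant sound.
So the article is *a*: He submitted a T.D.Z. officer before the deadline.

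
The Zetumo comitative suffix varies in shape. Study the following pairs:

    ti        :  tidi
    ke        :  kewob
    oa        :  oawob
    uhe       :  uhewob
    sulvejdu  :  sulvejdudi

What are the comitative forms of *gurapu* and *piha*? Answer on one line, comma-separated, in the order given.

The suffix is conditioned by the last vowel: -di when the last vowel of the stem is a high vowel (*ti*, *sulvejdu*); -wob when the last vowel of the stem is a non-high vowel (*ke*, *oa*, *uhe*).
The last vowel of *gurapu* is /u/, which is a high vowel, so the suffix is -di, giving *gurapudi*.
Since the last vowel of *piha* is /a/ (a non-high vowel), it takes -wob, giving *pihawob*.

gurapudi, pihawob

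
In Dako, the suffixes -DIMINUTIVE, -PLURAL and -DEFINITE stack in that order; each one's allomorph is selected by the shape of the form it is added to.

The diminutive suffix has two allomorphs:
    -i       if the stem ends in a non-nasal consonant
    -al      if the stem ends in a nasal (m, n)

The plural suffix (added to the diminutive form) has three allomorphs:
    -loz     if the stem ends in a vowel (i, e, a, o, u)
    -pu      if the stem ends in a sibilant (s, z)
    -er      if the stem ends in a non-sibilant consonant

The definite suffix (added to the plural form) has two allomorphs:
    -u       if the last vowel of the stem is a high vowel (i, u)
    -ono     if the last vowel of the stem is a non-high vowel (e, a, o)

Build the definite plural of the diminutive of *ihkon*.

Since the final consonant of *ihkon* is /n/ (a nasal), it takes -al, giving *ihkonal*.
Since the final sound of the diminutive form *ihkonal* is /l/ (a non-sibilant consonant), it takes -er, giving *ihkonaler*.
Since the last vowel of the plural form *ihkonaler* is /e/ (a non-high vowel), it takes -ono, giving *ihkonalerono*.

ihkonalerono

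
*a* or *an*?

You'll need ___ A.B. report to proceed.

The indefinite article is chosen by the initial *sound* of the following word, not its spelling.
The initialism *A.B.* is read letter by letter; the first letter, A, is pronounced /eɪ/, which begins with a vowel sound.
So the article is *an*: You'll need an A.B. report to proceed.

an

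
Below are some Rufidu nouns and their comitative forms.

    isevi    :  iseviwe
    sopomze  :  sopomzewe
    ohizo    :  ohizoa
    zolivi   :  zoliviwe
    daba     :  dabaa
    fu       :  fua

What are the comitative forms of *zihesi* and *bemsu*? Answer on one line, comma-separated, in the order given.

The pattern is front/back vowel harmony: -we when the last vowel of the stem is a front vowel (*isevi*, *sopomze*, *zolivi*); -a when the last vowel of the stem is a back vowel (*ohizo*, *daba*, *fu*).
The last vowel of *zihesi* is /i/, which is a front vowel, so the suffix is -we, giving *zihesiwe*.
*bemsu*: last vowel = /u/, a back vowel → -a → *bemsua*.

zihesiwe, bemsua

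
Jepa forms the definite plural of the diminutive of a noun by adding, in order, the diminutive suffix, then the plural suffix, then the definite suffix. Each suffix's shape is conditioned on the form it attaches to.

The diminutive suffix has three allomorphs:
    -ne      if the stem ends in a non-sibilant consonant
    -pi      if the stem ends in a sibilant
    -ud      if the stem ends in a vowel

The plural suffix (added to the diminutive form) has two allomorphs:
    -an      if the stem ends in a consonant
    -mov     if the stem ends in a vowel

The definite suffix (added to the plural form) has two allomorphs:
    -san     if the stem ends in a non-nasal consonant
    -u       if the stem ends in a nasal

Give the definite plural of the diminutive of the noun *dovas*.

dovaspimovsan

The final sound of *dovas* is /s/, which is a sibilant, so the diminutive suffix is -pi, giving *dovaspi*.
Since the final sound of the diminutive form *dovaspi* is /i/ (a vowel), it takes -mov, giving *dovaspimov*.
The final consonant of the plural form *dovaspimov* is /v/, which is non-nasal, so the definite suffix is -san, giving *dovaspimovsan*.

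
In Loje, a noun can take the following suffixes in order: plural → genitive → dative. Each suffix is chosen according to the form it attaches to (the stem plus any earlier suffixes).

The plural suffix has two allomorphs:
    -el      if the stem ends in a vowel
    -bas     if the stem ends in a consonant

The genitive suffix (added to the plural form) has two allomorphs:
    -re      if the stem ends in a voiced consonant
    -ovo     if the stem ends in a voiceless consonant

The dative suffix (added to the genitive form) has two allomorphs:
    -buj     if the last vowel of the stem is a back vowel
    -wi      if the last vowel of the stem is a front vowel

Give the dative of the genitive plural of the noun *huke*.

*huke*: final sound = /e/, a vowel → -el → *hukeel*.
The plural form *hukeel*: final consonant = /l/, voiced → -re → *hukeelre*.
Since the last vowel of the genitive form *hukeelre* is /e/ (a front vowel), it takes -wi, giving *hukeelrewi*.

hukeelrewi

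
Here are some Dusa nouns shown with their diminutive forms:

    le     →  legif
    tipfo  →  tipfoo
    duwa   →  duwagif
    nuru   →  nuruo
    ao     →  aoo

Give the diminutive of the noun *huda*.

hudagif

The suffix is conditioned by the last vowel: -o when the last vowel of the stem is a rounded vowel (*tipfo*, *nuru*, *ao*); -gif when the last vowel of the stem is an unrounded vowel (*le*, *duwa*).
*huda*: last vowel = /a/, an unrounded vowel → -gif → *hudagif*.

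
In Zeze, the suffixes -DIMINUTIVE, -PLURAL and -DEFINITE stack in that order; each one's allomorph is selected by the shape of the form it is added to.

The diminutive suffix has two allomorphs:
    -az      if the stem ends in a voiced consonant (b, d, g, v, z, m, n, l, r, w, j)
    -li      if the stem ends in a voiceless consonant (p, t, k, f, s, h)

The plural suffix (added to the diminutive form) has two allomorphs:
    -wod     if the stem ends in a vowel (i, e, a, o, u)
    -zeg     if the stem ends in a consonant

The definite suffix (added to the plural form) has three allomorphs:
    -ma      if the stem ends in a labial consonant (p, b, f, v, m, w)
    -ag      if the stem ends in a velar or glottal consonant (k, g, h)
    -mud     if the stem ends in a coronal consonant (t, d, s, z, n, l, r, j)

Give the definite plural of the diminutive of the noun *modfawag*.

*modfawag*: final consonant = /g/, voiced → -az → *modfawagaz*.
The final sound of the diminutive form *modfawagaz* is /z/, which is a consonant, so the plural suffix is -zeg, giving *modfawagazzeg*.
The plural form *modfawagazzeg*: final consonant = /g/, velar/glottal → -ag → *modfawagazzegag*.

modfawagazzegag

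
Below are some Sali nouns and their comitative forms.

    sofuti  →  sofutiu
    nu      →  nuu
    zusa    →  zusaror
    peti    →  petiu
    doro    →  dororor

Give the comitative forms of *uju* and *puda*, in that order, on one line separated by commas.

The pattern is height harmony: -u when the last vowel of the stem is a high vowel (*sofuti*, *nu*, *peti*); -ror when the last vowel of the stem is a non-high vowel (*zusa*, *doro*).
*uju* — last vowel /u/ (a high vowel) → -u → *ujuu*.
*puda* — last vowel /a/ (a non-high vowel) → -ror → *pudaror*.

ujuu, pudaror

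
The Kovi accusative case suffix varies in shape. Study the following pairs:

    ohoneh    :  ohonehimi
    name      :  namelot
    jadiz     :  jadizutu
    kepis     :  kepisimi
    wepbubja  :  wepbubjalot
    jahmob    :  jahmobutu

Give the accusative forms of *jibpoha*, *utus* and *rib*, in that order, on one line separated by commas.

jibpohalot, utusimi, ributu

Looking at the final sound of each stem: -imi when the stem ends in a voiceless consonant (*ohoneh*, *kepis*); -utu when the stem ends in a voiced consonant (*jadiz*, *jahmob*); -lot when the stem ends in a vowel (*name*, *wepbubja*).
*jibpoha*: final sound = /a/, a vowel → -lot → *jibpohalot*.
*utus* — final sound /s/ (a voiceless consonant) → -imi → *utusimi*.
*rib*: final sound = /b/, a voiced consonant → -utu → *ributu*.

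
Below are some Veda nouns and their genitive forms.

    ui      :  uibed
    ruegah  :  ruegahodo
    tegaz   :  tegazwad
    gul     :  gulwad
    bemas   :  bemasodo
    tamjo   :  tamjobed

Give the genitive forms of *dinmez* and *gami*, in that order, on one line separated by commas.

The pattern is voicing of the final sound: -odo when the stem ends in a voiceless consonant (*ruegah*, *bemas*); -wad when the stem ends in a voiced consonant (*tegaz*, *gul*); -bed when the stem ends in a vowel (*ui*, *tamjo*).
*dinmez*: final sound = /z/, a voiced consonant → -wad → *dinmezwad*.
Since the final sound of *gami* is /i/ (a vowel), it takes -bed, giving *gamibed*.

dinmezwad, gamibed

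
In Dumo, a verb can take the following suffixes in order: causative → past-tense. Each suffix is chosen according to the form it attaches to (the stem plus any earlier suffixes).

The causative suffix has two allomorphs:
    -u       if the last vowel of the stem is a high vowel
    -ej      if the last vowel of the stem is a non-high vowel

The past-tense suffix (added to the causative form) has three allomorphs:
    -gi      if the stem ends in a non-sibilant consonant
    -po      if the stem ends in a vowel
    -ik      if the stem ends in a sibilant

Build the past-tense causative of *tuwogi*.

tuwogiupo

*tuwogi*: last vowel = /i/, a high vowel → -u → *tuwogiu*.
The causative form *tuwogiu* — final sound /u/ (a vowel) → -po → *tuwogiupo*.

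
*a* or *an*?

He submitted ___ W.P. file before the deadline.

The indefinite article is chosen by the initial *sound* of the following word, not its spelling.
The initialism *W.P.* is read letter by letter; the first letter, W, is pronounced /ˈdʌbəl.juː/, which begins with a consonant sound.
So the article is *a*: He submitted a W.P. file before the deadline.

a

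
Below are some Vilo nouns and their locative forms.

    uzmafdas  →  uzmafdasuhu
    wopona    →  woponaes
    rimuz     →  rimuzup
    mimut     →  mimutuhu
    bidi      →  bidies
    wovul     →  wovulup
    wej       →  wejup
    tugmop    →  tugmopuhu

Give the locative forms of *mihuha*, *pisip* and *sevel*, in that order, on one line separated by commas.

mihuhaes, pisipuhu, sevelup

The suffix is conditioned by the final sound: -uhu when the stem ends in a voiceless consonant (*uzmafdas*, *mimut*, *tugmop*); -up when the stem ends in a voiced consonant (*rimuz*, *wovul*, *wej*); -es when the stem ends in a vowel (*wopona*, *bidi*).
*mihuha*: final sound = /a/, a vowel → -es → *mihuhaes*.
The final sound of *pisip* is /p/, which is a voiceless consonant, so the suffix is -uhu, giving *pisipuhu*.
*sevel*: final sound = /l/, a voiced consonant → -up → *sevelup*.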